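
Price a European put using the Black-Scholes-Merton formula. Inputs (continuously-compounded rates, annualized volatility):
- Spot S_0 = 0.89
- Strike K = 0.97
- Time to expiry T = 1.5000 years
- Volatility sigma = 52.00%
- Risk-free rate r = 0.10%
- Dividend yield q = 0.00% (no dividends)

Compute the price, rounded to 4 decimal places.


Answer: Price = 0.2734

Derivation:
d1 = (ln(S/K) + (r - q + 0.5*sigma^2) * T) / (sigma * sqrt(T)) = 0.18563582
d2 = d1 - sigma * sqrt(T) = -0.45123151
exp(-rT) = 0.99850112; exp(-qT) = 1.00000000
P = K * exp(-rT) * N(-d2) - S_0 * exp(-qT) * N(-d1)
N(-d1) = 0.42636518; N(-d2) = 0.67408865
P = 0.9700 * 0.99850112 * 0.67408865 - 0.8900 * 1.00000000 * 0.42636518 = 0.2734


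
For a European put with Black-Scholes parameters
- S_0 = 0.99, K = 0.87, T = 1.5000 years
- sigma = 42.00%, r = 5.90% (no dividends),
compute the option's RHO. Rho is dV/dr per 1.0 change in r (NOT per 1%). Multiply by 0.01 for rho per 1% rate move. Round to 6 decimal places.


d1 = 0.6804366239; d2 = 0.1660437779
phi(d1) = 0.3164988937; exp(-qT) = 1.0000000000; exp(-rT) = 0.9153031107
N(-d2) = 0.4340612493
Rho = -K*T*exp(-rT)*N(-d2) = -0.8700 * 1.5000 * 0.9153031107 * 0.4340612493 = -0.518473

Answer: Rho = -0.518473


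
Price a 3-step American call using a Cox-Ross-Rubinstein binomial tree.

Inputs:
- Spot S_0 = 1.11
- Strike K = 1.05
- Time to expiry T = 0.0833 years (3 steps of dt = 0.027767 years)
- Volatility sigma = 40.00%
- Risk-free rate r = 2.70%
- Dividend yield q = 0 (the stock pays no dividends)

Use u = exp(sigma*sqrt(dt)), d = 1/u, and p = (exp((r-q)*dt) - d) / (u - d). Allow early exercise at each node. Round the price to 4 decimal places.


Answer: Price = V(0,0) = 0.0856

Derivation:
dt = T/N = 0.027767
u = exp(sigma*sqrt(dt)) = 1.068925; d = 1/u = 0.935519
p = (exp((r-q)*dt) - d) / (u - d) = 0.488965
Discount per step: exp(-r*dt) = 0.999251
Stock lattice S(k, i) with i counting down-moves:
  k=0: S(0,0) = 1.1100
  k=1: S(1,0) = 1.1865; S(1,1) = 1.0384
  k=2: S(2,0) = 1.2683; S(2,1) = 1.1100; S(2,2) = 0.9715
  k=3: S(3,0) = 1.3557; S(3,1) = 1.1865; S(3,2) = 1.0384; S(3,3) = 0.9088
Terminal payoffs V(N, i) = max(S_T - K, 0):
  V(3,0) = 0.305703; V(3,1) = 0.136507; V(3,2) = 0.000000; V(3,3) = 0.000000
Backward induction: V(k, i) = exp(-r*dt) * [p * V(k+1, i) + (1-p) * V(k+1, i+1)]; then take max(V_cont, immediate exercise) for American.
  V(2,0) = exp(-r*dt) * [p*0.305703 + (1-p)*0.136507] = 0.219073; exercise = 0.218286; V(2,0) = max -> 0.219073
  V(2,1) = exp(-r*dt) * [p*0.136507 + (1-p)*0.000000] = 0.066697; exercise = 0.060000; V(2,1) = max -> 0.066697
  V(2,2) = exp(-r*dt) * [p*0.000000 + (1-p)*0.000000] = 0.000000; exercise = 0.000000; V(2,2) = max -> 0.000000
  V(1,0) = exp(-r*dt) * [p*0.219073 + (1-p)*0.066697] = 0.141098; exercise = 0.136507; V(1,0) = max -> 0.141098
  V(1,1) = exp(-r*dt) * [p*0.066697 + (1-p)*0.000000] = 0.032588; exercise = 0.000000; V(1,1) = max -> 0.032588
  V(0,0) = exp(-r*dt) * [p*0.141098 + (1-p)*0.032588] = 0.085581; exercise = 0.060000; V(0,0) = max -> 0.085581


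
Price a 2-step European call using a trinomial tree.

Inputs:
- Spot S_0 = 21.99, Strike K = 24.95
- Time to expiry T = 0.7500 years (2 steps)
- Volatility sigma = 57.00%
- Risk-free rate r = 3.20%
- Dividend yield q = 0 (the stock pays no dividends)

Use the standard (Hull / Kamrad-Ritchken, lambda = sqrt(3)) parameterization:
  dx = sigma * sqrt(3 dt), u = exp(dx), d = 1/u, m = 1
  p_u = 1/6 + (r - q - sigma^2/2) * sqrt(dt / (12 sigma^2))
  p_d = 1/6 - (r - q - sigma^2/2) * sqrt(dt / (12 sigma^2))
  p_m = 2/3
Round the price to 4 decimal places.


dt = T/N = 0.375000; dx = sigma*sqrt(3*dt) = 0.604576
u = exp(dx) = 1.830476; d = 1/u = 0.546306
p_u = 0.126210, p_m = 0.666667, p_d = 0.207124
Discount per step: exp(-r*dt) = 0.988072
Stock lattice S(k, j) with j the centered position index:
  k=0: S(0,+0) = 21.9900
  k=1: S(1,-1) = 12.0133; S(1,+0) = 21.9900; S(1,+1) = 40.2522
  k=2: S(2,-2) = 6.5629; S(2,-1) = 12.0133; S(2,+0) = 21.9900; S(2,+1) = 40.2522; S(2,+2) = 73.6807
Terminal payoffs V(N, j) = max(S_T - K, 0):
  V(2,-2) = 0.000000; V(2,-1) = 0.000000; V(2,+0) = 0.000000; V(2,+1) = 15.302178; V(2,+2) = 48.730664
Backward induction: V(k, j) = exp(-r*dt) * [p_u * V(k+1, j+1) + p_m * V(k+1, j) + p_d * V(k+1, j-1)]
  V(1,-1) = exp(-r*dt) * [p_u*0.000000 + p_m*0.000000 + p_d*0.000000] = 0.000000
  V(1,+0) = exp(-r*dt) * [p_u*15.302178 + p_m*0.000000 + p_d*0.000000] = 1.908245
  V(1,+1) = exp(-r*dt) * [p_u*48.730664 + p_m*15.302178 + p_d*0.000000] = 16.156682
  V(0,+0) = exp(-r*dt) * [p_u*16.156682 + p_m*1.908245 + p_d*0.000000] = 3.271794

Answer: Price = V(0,0) = 3.2718


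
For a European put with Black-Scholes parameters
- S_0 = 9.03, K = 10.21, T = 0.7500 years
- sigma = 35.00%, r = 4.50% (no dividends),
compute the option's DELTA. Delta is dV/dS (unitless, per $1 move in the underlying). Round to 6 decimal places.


d1 = -0.1422847234; d2 = -0.4453936147
phi(d1) = 0.3949243685; exp(-qT) = 1.0000000000; exp(-rT) = 0.9668131777
N(-d1) = 0.5565724436
Delta = -exp(-qT) * N(-d1) = -1.0000000000 * 0.5565724436 = -0.556572

Answer: Delta = -0.556572


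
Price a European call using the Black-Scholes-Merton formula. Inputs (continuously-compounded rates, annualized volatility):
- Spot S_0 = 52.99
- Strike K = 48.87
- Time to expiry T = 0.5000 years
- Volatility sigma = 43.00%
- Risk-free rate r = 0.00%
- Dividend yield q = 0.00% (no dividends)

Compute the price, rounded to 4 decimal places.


Answer: Price = 8.4291

Derivation:
d1 = (ln(S/K) + (r - q + 0.5*sigma^2) * T) / (sigma * sqrt(T)) = 0.41822737
d2 = d1 - sigma * sqrt(T) = 0.11417145
exp(-rT) = 1.00000000; exp(-qT) = 1.00000000
C = S_0 * exp(-qT) * N(d1) - K * exp(-rT) * N(d2)
N(d1) = 0.66210956; N(d2) = 0.54544906
C = 52.9900 * 1.00000000 * 0.66210956 - 48.8700 * 1.00000000 * 0.54544906 = 8.4291


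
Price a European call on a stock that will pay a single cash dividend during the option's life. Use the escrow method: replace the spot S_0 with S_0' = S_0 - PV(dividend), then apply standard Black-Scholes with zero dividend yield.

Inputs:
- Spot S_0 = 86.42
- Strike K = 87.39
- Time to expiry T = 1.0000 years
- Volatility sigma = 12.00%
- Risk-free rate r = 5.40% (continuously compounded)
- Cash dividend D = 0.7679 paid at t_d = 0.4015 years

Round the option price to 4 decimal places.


Answer: Price = 5.6277

Derivation:
PV(D) = D * exp(-r * t_d) = 0.7679 * 0.97855234 = 0.75143034
S_0' = S_0 - PV(D) = 86.4200 - 0.75143034 = 85.66856966
d1 = (ln(S_0'/K) + (r + sigma^2/2)*T) / (sigma*sqrt(T)) = 0.34420959
d2 = d1 - sigma*sqrt(T) = 0.22420959
exp(-rT) = 0.94743211
N(d1) = 0.63465566; N(d2) = 0.58870289
C = S_0' * N(d1) - K * exp(-rT) * N(d2) = 85.66856966 * 0.63465566 - 87.3900 * 0.94743211 * 0.58870289 = 5.6277


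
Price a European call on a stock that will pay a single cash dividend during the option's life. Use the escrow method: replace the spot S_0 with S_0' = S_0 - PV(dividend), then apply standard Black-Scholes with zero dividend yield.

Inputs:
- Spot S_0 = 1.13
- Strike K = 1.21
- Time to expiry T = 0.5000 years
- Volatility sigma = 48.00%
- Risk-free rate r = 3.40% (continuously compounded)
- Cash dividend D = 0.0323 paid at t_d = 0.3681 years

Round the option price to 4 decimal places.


Answer: Price = 0.1126

Derivation:
PV(D) = D * exp(-r * t_d) = 0.0323 * 0.98756259 = 0.03189827
S_0' = S_0 - PV(D) = 1.1300 - 0.03189827 = 1.09810173
d1 = (ln(S_0'/K) + (r + sigma^2/2)*T) / (sigma*sqrt(T)) = -0.06610674
d2 = d1 - sigma*sqrt(T) = -0.40551800
exp(-rT) = 0.98314368
N(d1) = 0.47364642; N(d2) = 0.34254840
C = S_0' * N(d1) - K * exp(-rT) * N(d2) = 1.09810173 * 0.47364642 - 1.2100 * 0.98314368 * 0.34254840 = 0.1126


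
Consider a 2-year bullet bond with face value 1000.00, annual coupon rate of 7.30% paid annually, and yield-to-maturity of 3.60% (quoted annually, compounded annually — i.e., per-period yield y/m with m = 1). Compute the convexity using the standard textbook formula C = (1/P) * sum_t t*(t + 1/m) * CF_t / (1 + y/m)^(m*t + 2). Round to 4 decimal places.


Coupon per period c = face * coupon_rate / m = 73.000000
Periods per year m = 1; per-period yield y/m = 0.036000
Number of cashflows N = 2
Cashflows (t years, CF_t, discount factor 1/(1+y/m)^(m*t), PV):
  t = 1.0000: CF_t = 73.000000, DF = 0.965251, PV = 70.463320
  t = 2.0000: CF_t = 1073.000000, DF = 0.931709, PV = 999.724214
Price P = sum_t PV_t = 1070.187534
Convexity numerator sum_t t*(t + 1/m) * CF_t / (1+y/m)^(m*t + 2):
  t = 1.0000: term = 131.302680
  t = 2.0000: term = 5588.714841
Convexity = (1/P) * sum = 5720.017521 / 1070.187534 = 5.344874

Answer: Convexity = 5.3449


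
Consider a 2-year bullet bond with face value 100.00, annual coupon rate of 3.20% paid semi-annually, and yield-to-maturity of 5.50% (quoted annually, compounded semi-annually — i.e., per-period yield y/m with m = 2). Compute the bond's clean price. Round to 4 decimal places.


Coupon per period c = face * coupon_rate / m = 1.600000
Periods per year m = 2; per-period yield y/m = 0.027500
Number of cashflows N = 4
Cashflows (t years, CF_t, discount factor 1/(1+y/m)^(m*t), PV):
  t = 0.5000: CF_t = 1.600000, DF = 0.973236, PV = 1.557178
  t = 1.0000: CF_t = 1.600000, DF = 0.947188, PV = 1.515501
  t = 1.5000: CF_t = 1.600000, DF = 0.921838, PV = 1.474940
  t = 2.0000: CF_t = 101.600000, DF = 0.897166, PV = 91.152039
Price P = sum_t PV_t = 95.699658

Answer: Price = 95.6997


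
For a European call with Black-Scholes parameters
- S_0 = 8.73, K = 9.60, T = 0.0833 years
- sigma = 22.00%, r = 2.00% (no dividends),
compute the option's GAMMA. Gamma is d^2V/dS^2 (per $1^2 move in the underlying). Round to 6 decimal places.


d1 = -1.4381396930; d2 = -1.5016355196
phi(d1) = 0.1418391767; exp(-qT) = 1.0000000000; exp(-rT) = 0.9983353870
Gamma = exp(-qT) * phi(d1) / (S * sigma * sqrt(T)) = 1.0000000000 * 0.1418391767 / (8.7300 * 0.2200 * 0.2886173938) = 0.255880

Answer: Gamma = 0.255880


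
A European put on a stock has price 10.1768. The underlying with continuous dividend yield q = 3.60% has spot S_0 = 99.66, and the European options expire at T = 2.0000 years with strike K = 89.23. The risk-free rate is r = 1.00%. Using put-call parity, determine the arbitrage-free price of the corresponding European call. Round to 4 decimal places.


Put-call parity: C - P = S_0 * exp(-qT) - K * exp(-rT).
S_0 * exp(-qT) = 99.6600 * 0.93053090 = 92.73670908
K * exp(-rT) = 89.2300 * 0.98019867 = 87.46312762
C = P + S*exp(-qT) - K*exp(-rT)
C = 10.1768 + 92.73670908 - 87.46312762 = 15.4504

Answer: Call price = 15.4504


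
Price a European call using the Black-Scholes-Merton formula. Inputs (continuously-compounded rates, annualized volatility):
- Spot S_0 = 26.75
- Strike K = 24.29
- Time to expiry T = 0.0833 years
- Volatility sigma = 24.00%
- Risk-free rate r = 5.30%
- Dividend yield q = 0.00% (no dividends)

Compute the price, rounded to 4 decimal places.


Answer: Price = 2.6240

Derivation:
d1 = (ln(S/K) + (r - q + 0.5*sigma^2) * T) / (sigma * sqrt(T)) = 1.49106962
d2 = d1 - sigma * sqrt(T) = 1.42180144
exp(-rT) = 0.99559483; exp(-qT) = 1.00000000
C = S_0 * exp(-qT) * N(d1) - K * exp(-rT) * N(d2)
N(d1) = 0.93202839; N(d2) = 0.92245805
C = 26.7500 * 1.00000000 * 0.93202839 - 24.2900 * 0.99559483 * 0.92245805 = 2.6240


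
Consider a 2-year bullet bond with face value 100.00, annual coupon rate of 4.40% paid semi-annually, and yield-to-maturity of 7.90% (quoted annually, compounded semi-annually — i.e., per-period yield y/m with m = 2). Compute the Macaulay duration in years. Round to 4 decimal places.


Answer: Macaulay duration = 1.9339 years

Derivation:
Coupon per period c = face * coupon_rate / m = 2.200000
Periods per year m = 2; per-period yield y/m = 0.039500
Number of cashflows N = 4
Cashflows (t years, CF_t, discount factor 1/(1+y/m)^(m*t), PV):
  t = 0.5000: CF_t = 2.200000, DF = 0.962001, PV = 2.116402
  t = 1.0000: CF_t = 2.200000, DF = 0.925446, PV = 2.035981
  t = 1.5000: CF_t = 2.200000, DF = 0.890280, PV = 1.958616
  t = 2.0000: CF_t = 102.200000, DF = 0.856450, PV = 87.529192
Price P = sum_t PV_t = 93.640191
Macaulay numerator sum_t t * PV_t:
  t * PV_t at t = 0.5000: 1.058201
  t * PV_t at t = 1.0000: 2.035981
  t * PV_t at t = 1.5000: 2.937923
  t * PV_t at t = 2.0000: 175.058385
Macaulay duration D = (sum_t t * PV_t) / P = 181.090490 / 93.640191 = 1.933897


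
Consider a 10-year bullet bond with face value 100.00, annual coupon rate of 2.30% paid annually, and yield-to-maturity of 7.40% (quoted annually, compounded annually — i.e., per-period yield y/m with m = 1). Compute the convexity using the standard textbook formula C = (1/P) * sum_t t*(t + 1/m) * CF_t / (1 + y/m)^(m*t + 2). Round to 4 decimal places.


Answer: Convexity = 79.9089

Derivation:
Coupon per period c = face * coupon_rate / m = 2.300000
Periods per year m = 1; per-period yield y/m = 0.074000
Number of cashflows N = 10
Cashflows (t years, CF_t, discount factor 1/(1+y/m)^(m*t), PV):
  t = 1.0000: CF_t = 2.300000, DF = 0.931099, PV = 2.141527
  t = 2.0000: CF_t = 2.300000, DF = 0.866945, PV = 1.993973
  t = 3.0000: CF_t = 2.300000, DF = 0.807211, PV = 1.856586
  t = 4.0000: CF_t = 2.300000, DF = 0.751593, PV = 1.728664
  t = 5.0000: CF_t = 2.300000, DF = 0.699808, PV = 1.609557
  t = 6.0000: CF_t = 2.300000, DF = 0.651590, PV = 1.498657
  t = 7.0000: CF_t = 2.300000, DF = 0.606694, PV = 1.395397
  t = 8.0000: CF_t = 2.300000, DF = 0.564892, PV = 1.299253
  t = 9.0000: CF_t = 2.300000, DF = 0.525971, PV = 1.209732
  t = 10.0000: CF_t = 102.300000, DF = 0.489731, PV = 50.099434
Price P = sum_t PV_t = 64.832780
Convexity numerator sum_t t*(t + 1/m) * CF_t / (1+y/m)^(m*t + 2):
  t = 1.0000: term = 3.713171
  t = 2.0000: term = 10.371987
  t = 3.0000: term = 19.314687
  t = 4.0000: term = 29.973133
  t = 5.0000: term = 41.861918
  t = 6.0000: term = 54.568608
  t = 7.0000: term = 67.745013
  t = 8.0000: term = 81.099377
  t = 9.0000: term = 94.389405
  t = 10.0000: term = 4777.678728
Convexity = (1/P) * sum = 5180.716028 / 64.832780 = 79.908898


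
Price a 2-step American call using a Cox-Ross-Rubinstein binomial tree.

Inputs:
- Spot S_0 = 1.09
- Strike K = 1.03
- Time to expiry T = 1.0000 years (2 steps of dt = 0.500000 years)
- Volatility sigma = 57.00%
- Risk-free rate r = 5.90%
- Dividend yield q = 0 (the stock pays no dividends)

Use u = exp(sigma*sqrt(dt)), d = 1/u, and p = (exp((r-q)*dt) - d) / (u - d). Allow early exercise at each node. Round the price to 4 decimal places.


dt = T/N = 0.500000
u = exp(sigma*sqrt(dt)) = 1.496383; d = 1/u = 0.668278
p = (exp((r-q)*dt) - d) / (u - d) = 0.436734
Discount per step: exp(-r*dt) = 0.970931
Stock lattice S(k, i) with i counting down-moves:
  k=0: S(0,0) = 1.0900
  k=1: S(1,0) = 1.6311; S(1,1) = 0.7284
  k=2: S(2,0) = 2.4407; S(2,1) = 1.0900; S(2,2) = 0.4868
Terminal payoffs V(N, i) = max(S_T - K, 0):
  V(2,0) = 1.410687; V(2,1) = 0.060000; V(2,2) = 0.000000
Backward induction: V(k, i) = exp(-r*dt) * [p * V(k+1, i) + (1-p) * V(k+1, i+1)]; then take max(V_cont, immediate exercise) for American.
  V(1,0) = exp(-r*dt) * [p*1.410687 + (1-p)*0.060000] = 0.630999; exercise = 0.601057; V(1,0) = max -> 0.630999
  V(1,1) = exp(-r*dt) * [p*0.060000 + (1-p)*0.000000] = 0.025442; exercise = 0.000000; V(1,1) = max -> 0.025442
  V(0,0) = exp(-r*dt) * [p*0.630999 + (1-p)*0.025442] = 0.281482; exercise = 0.060000; V(0,0) = max -> 0.281482

Answer: Price = V(0,0) = 0.2815


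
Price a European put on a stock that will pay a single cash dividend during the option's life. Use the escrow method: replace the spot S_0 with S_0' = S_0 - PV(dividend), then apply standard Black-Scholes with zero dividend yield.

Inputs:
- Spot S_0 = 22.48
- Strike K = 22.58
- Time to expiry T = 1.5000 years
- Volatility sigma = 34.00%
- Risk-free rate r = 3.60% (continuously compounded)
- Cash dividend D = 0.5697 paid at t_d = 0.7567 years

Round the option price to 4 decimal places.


Answer: Price = 3.3122

Derivation:
PV(D) = D * exp(-r * t_d) = 0.5697 * 0.97312650 = 0.55439016
S_0' = S_0 - PV(D) = 22.4800 - 0.55439016 = 21.92560984
d1 = (ln(S_0'/K) + (r + sigma^2/2)*T) / (sigma*sqrt(T)) = 0.26726045
d2 = d1 - sigma*sqrt(T) = -0.14915281
exp(-rT) = 0.94743211
N(-d1) = 0.39463432; N(-d2) = 0.55928347
P = K * exp(-rT) * N(-d2) - S_0' * N(-d1) = 22.5800 * 0.94743211 * 0.55928347 - 21.92560984 * 0.39463432 = 3.3122


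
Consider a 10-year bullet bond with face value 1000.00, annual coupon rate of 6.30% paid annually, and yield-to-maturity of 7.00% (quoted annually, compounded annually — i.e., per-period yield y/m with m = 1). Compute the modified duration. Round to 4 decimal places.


Coupon per period c = face * coupon_rate / m = 63.000000
Periods per year m = 1; per-period yield y/m = 0.070000
Number of cashflows N = 10
Cashflows (t years, CF_t, discount factor 1/(1+y/m)^(m*t), PV):
  t = 1.0000: CF_t = 63.000000, DF = 0.934579, PV = 58.878505
  t = 2.0000: CF_t = 63.000000, DF = 0.873439, PV = 55.026640
  t = 3.0000: CF_t = 63.000000, DF = 0.816298, PV = 51.426766
  t = 4.0000: CF_t = 63.000000, DF = 0.762895, PV = 48.062398
  t = 5.0000: CF_t = 63.000000, DF = 0.712986, PV = 44.918129
  t = 6.0000: CF_t = 63.000000, DF = 0.666342, PV = 41.979560
  t = 7.0000: CF_t = 63.000000, DF = 0.622750, PV = 39.233234
  t = 8.0000: CF_t = 63.000000, DF = 0.582009, PV = 36.666574
  t = 9.0000: CF_t = 63.000000, DF = 0.543934, PV = 34.267826
  t = 10.0000: CF_t = 1063.000000, DF = 0.508349, PV = 540.375298
Price P = sum_t PV_t = 950.834929
First compute Macaulay numerator sum_t t * PV_t:
  t * PV_t at t = 1.0000: 58.878505
  t * PV_t at t = 2.0000: 110.053280
  t * PV_t at t = 3.0000: 154.280299
  t * PV_t at t = 4.0000: 192.249593
  t * PV_t at t = 5.0000: 224.590647
  t * PV_t at t = 6.0000: 251.877361
  t * PV_t at t = 7.0000: 274.632636
  t * PV_t at t = 8.0000: 293.332589
  t * PV_t at t = 9.0000: 308.410432
  t * PV_t at t = 10.0000: 5403.752975
Macaulay duration D = 7272.058316 / 950.834929 = 7.648077
Modified duration = D / (1 + y/m) = 7.648077 / (1 + 0.070000) = 7.147735

Answer: Modified duration = 7.1477


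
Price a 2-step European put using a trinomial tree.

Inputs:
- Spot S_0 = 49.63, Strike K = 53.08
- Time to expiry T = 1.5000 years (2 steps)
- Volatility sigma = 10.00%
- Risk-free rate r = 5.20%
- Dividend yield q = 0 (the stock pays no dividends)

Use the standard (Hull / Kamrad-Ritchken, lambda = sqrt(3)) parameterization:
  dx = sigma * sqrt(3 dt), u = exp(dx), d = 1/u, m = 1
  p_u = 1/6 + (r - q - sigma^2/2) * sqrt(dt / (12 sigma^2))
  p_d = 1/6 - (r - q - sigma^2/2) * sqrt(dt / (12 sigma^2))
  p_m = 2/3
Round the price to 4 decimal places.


dt = T/N = 0.750000; dx = sigma*sqrt(3*dt) = 0.150000
u = exp(dx) = 1.161834; d = 1/u = 0.860708
p_u = 0.284167, p_m = 0.666667, p_d = 0.049167
Discount per step: exp(-r*dt) = 0.961751
Stock lattice S(k, j) with j the centered position index:
  k=0: S(0,+0) = 49.6300
  k=1: S(1,-1) = 42.7169; S(1,+0) = 49.6300; S(1,+1) = 57.6618
  k=2: S(2,-2) = 36.7668; S(2,-1) = 42.7169; S(2,+0) = 49.6300; S(2,+1) = 57.6618; S(2,+2) = 66.9935
Terminal payoffs V(N, j) = max(K - S_T, 0):
  V(2,-2) = 16.313192; V(2,-1) = 10.363063; V(2,+0) = 3.450000; V(2,+1) = 0.000000; V(2,+2) = 0.000000
Backward induction: V(k, j) = exp(-r*dt) * [p_u * V(k+1, j+1) + p_m * V(k+1, j) + p_d * V(k+1, j-1)]
  V(1,-1) = exp(-r*dt) * [p_u*3.450000 + p_m*10.363063 + p_d*16.313192] = 8.358719
  V(1,+0) = exp(-r*dt) * [p_u*0.000000 + p_m*3.450000 + p_d*10.363063] = 2.702055
  V(1,+1) = exp(-r*dt) * [p_u*0.000000 + p_m*0.000000 + p_d*3.450000] = 0.163137
  V(0,+0) = exp(-r*dt) * [p_u*0.163137 + p_m*2.702055 + p_d*8.358719] = 2.172305

Answer: Price = V(0,0) = 2.1723


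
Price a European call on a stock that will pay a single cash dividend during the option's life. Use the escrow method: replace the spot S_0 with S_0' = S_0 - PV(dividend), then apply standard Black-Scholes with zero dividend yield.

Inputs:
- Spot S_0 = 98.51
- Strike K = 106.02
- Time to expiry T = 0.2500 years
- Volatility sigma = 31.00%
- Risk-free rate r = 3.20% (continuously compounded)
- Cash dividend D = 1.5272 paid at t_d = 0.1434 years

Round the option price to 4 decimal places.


Answer: Price = 2.9835

Derivation:
PV(D) = D * exp(-r * t_d) = 1.5272 * 0.99542171 = 1.52020804
S_0' = S_0 - PV(D) = 98.5100 - 1.52020804 = 96.98979196
d1 = (ln(S_0'/K) + (r + sigma^2/2)*T) / (sigma*sqrt(T)) = -0.44522271
d2 = d1 - sigma*sqrt(T) = -0.60022271
exp(-rT) = 0.99203191
N(d1) = 0.32807941; N(d2) = 0.27417891
C = S_0' * N(d1) - K * exp(-rT) * N(d2) = 96.98979196 * 0.32807941 - 106.0200 * 0.99203191 * 0.27417891 = 2.9835


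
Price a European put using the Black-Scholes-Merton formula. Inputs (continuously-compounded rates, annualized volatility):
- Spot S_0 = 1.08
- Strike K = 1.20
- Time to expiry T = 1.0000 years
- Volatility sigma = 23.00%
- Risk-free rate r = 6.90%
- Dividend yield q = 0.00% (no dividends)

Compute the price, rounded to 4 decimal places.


Answer: Price = 0.1220

Derivation:
d1 = (ln(S/K) + (r - q + 0.5*sigma^2) * T) / (sigma * sqrt(T)) = -0.04308920
d2 = d1 - sigma * sqrt(T) = -0.27308920
exp(-rT) = 0.93332668; exp(-qT) = 1.00000000
P = K * exp(-rT) * N(-d2) - S_0 * exp(-qT) * N(-d1)
N(-d1) = 0.51718479; N(-d2) = 0.60760768
P = 1.2000 * 0.93332668 * 0.60760768 - 1.0800 * 1.00000000 * 0.51718479 = 0.1220


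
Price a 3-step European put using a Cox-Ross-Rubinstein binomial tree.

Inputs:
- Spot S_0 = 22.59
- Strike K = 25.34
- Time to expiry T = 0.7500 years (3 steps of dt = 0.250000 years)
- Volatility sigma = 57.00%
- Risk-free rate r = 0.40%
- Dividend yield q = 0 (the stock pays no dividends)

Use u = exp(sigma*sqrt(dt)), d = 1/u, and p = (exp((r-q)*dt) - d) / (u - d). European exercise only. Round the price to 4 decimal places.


dt = T/N = 0.250000
u = exp(sigma*sqrt(dt)) = 1.329762; d = 1/u = 0.752014
p = (exp((r-q)*dt) - d) / (u - d) = 0.430960
Discount per step: exp(-r*dt) = 0.999000
Stock lattice S(k, i) with i counting down-moves:
  k=0: S(0,0) = 22.5900
  k=1: S(1,0) = 30.0393; S(1,1) = 16.9880
  k=2: S(2,0) = 39.9452; S(2,1) = 22.5900; S(2,2) = 12.7752
  k=3: S(3,0) = 53.1175; S(3,1) = 30.0393; S(3,2) = 16.9880; S(3,3) = 9.6071
Terminal payoffs V(N, i) = max(K - S_T, 0):
  V(3,0) = 0.000000; V(3,1) = 0.000000; V(3,2) = 8.351998; V(3,3) = 15.732853
Backward induction: V(k, i) = exp(-r*dt) * [p * V(k+1, i) + (1-p) * V(k+1, i+1)].
  V(2,0) = exp(-r*dt) * [p*0.000000 + (1-p)*0.000000] = 0.000000
  V(2,1) = exp(-r*dt) * [p*0.000000 + (1-p)*8.351998] = 4.747870
  V(2,2) = exp(-r*dt) * [p*8.351998 + (1-p)*15.732853] = 12.539453
  V(1,0) = exp(-r*dt) * [p*0.000000 + (1-p)*4.747870] = 2.699027
  V(1,1) = exp(-r*dt) * [p*4.747870 + (1-p)*12.539453] = 9.172414
  V(0,0) = exp(-r*dt) * [p*2.699027 + (1-p)*9.172414] = 6.376263

Answer: Price = V(0,0) = 6.3763


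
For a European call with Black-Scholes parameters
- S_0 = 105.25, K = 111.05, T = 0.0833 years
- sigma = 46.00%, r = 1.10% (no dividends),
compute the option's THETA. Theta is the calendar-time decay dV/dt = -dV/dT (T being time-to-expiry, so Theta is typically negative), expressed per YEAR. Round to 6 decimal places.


d1 = -0.3307571134; d2 = -0.4635211145
phi(d1) = 0.3777061875; exp(-qT) = 1.0000000000; exp(-rT) = 0.9990841197
Theta = -S*exp(-qT)*phi(d1)*sigma/(2*sqrt(T)) - r*K*exp(-rT)*N(d2) + q*S*exp(-qT)*N(d1)
N(d1) = 0.3704139789; N(d2) = 0.3214954419; sqrt(T) = 0.2886173938
Term 1 = -105.2500 * 1.0000000000 * 0.3777061875 * 0.4600 / (2 * 0.2886173938) = -31.6797349374
Term 2 = -0.0110 * 111.0500 * 0.9990841197 * 0.3214954419 = -0.3923630700
Term 3 = 0 (no dividend yield, q = 0)
Theta = -31.6797349374 + (-0.3923630700) + (0.0000000000) = -32.072098

Answer: Theta = -32.072098


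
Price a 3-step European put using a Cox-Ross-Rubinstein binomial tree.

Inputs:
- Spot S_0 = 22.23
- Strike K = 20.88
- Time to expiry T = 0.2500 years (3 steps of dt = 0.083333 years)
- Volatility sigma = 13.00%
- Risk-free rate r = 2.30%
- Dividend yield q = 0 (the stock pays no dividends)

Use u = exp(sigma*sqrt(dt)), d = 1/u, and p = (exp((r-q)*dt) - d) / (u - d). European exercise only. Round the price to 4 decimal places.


dt = T/N = 0.083333
u = exp(sigma*sqrt(dt)) = 1.038241; d = 1/u = 0.963168
p = (exp((r-q)*dt) - d) / (u - d) = 0.516174
Discount per step: exp(-r*dt) = 0.998085
Stock lattice S(k, i) with i counting down-moves:
  k=0: S(0,0) = 22.2300
  k=1: S(1,0) = 23.0801; S(1,1) = 21.4112
  k=2: S(2,0) = 23.9627; S(2,1) = 22.2300; S(2,2) = 20.6226
  k=3: S(3,0) = 24.8790; S(3,1) = 23.0801; S(3,2) = 21.4112; S(3,3) = 19.8630
Terminal payoffs V(N, i) = max(K - S_T, 0):
  V(3,0) = 0.000000; V(3,1) = 0.000000; V(3,2) = 0.000000; V(3,3) = 1.016986
Backward induction: V(k, i) = exp(-r*dt) * [p * V(k+1, i) + (1-p) * V(k+1, i+1)].
  V(2,0) = exp(-r*dt) * [p*0.000000 + (1-p)*0.000000] = 0.000000
  V(2,1) = exp(-r*dt) * [p*0.000000 + (1-p)*0.000000] = 0.000000
  V(2,2) = exp(-r*dt) * [p*0.000000 + (1-p)*1.016986] = 0.491102
  V(1,0) = exp(-r*dt) * [p*0.000000 + (1-p)*0.000000] = 0.000000
  V(1,1) = exp(-r*dt) * [p*0.000000 + (1-p)*0.491102] = 0.237153
  V(0,0) = exp(-r*dt) * [p*0.000000 + (1-p)*0.237153] = 0.114521

Answer: Price = V(0,0) = 0.1145


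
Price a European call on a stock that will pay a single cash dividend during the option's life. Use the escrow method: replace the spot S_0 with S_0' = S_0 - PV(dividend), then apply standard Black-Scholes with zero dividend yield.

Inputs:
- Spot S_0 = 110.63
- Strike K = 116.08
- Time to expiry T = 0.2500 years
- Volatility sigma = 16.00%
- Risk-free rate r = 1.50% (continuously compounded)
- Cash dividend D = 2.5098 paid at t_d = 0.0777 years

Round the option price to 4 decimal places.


Answer: Price = 0.9998

Derivation:
PV(D) = D * exp(-r * t_d) = 2.5098 * 0.99883518 = 2.50687653
S_0' = S_0 - PV(D) = 110.6300 - 2.50687653 = 108.12312347
d1 = (ln(S_0'/K) + (r + sigma^2/2)*T) / (sigma*sqrt(T)) = -0.80073748
d2 = d1 - sigma*sqrt(T) = -0.88073748
exp(-rT) = 0.99625702
N(d1) = 0.21164182; N(d2) = 0.18922996
C = S_0' * N(d1) - K * exp(-rT) * N(d2) = 108.12312347 * 0.21164182 - 116.0800 * 0.99625702 * 0.18922996 = 0.9998


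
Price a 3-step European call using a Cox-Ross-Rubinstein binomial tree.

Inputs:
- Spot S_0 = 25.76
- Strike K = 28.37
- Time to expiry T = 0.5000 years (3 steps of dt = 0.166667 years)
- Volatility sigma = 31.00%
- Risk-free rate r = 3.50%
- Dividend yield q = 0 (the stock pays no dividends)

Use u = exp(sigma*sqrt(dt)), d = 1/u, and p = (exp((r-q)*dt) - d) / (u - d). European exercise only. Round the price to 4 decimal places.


dt = T/N = 0.166667
u = exp(sigma*sqrt(dt)) = 1.134914; d = 1/u = 0.881124
p = (exp((r-q)*dt) - d) / (u - d) = 0.491455
Discount per step: exp(-r*dt) = 0.994184
Stock lattice S(k, i) with i counting down-moves:
  k=0: S(0,0) = 25.7600
  k=1: S(1,0) = 29.2354; S(1,1) = 22.6978
  k=2: S(2,0) = 33.1797; S(2,1) = 25.7600; S(2,2) = 19.9995
  k=3: S(3,0) = 37.6561; S(3,1) = 29.2354; S(3,2) = 22.6978; S(3,3) = 17.6221
Terminal payoffs V(N, i) = max(S_T - K, 0):
  V(3,0) = 9.286057; V(3,1) = 0.865387; V(3,2) = 0.000000; V(3,3) = 0.000000
Backward induction: V(k, i) = exp(-r*dt) * [p * V(k+1, i) + (1-p) * V(k+1, i+1)].
  V(2,0) = exp(-r*dt) * [p*9.286057 + (1-p)*0.865387] = 4.974663
  V(2,1) = exp(-r*dt) * [p*0.865387 + (1-p)*0.000000] = 0.422825
  V(2,2) = exp(-r*dt) * [p*0.000000 + (1-p)*0.000000] = 0.000000
  V(1,0) = exp(-r*dt) * [p*4.974663 + (1-p)*0.422825] = 2.644378
  V(1,1) = exp(-r*dt) * [p*0.422825 + (1-p)*0.000000] = 0.206591
  V(0,0) = exp(-r*dt) * [p*2.644378 + (1-p)*0.206591] = 1.396484

Answer: Price = V(0,0) = 1.3965


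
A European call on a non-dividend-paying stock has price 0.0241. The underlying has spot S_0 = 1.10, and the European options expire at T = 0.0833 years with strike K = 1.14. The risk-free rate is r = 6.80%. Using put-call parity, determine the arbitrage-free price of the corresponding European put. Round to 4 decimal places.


Put-call parity: C - P = S_0 * exp(-qT) - K * exp(-rT).
S_0 * exp(-qT) = 1.1000 * 1.00000000 = 1.10000000
K * exp(-rT) = 1.1400 * 0.99435161 = 1.13356084
P = C - S*exp(-qT) + K*exp(-rT)
P = 0.0241 - 1.10000000 + 1.13356084 = 0.0577

Answer: Put price = 0.0577


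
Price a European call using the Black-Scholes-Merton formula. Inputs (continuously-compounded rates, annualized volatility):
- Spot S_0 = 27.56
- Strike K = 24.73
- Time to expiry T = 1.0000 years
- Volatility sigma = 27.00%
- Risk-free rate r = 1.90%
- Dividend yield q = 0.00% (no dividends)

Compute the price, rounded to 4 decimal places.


Answer: Price = 4.7319

Derivation:
d1 = (ln(S/K) + (r - q + 0.5*sigma^2) * T) / (sigma * sqrt(T)) = 0.60666061
d2 = d1 - sigma * sqrt(T) = 0.33666061
exp(-rT) = 0.98117936; exp(-qT) = 1.00000000
C = S_0 * exp(-qT) * N(d1) - K * exp(-rT) * N(d2)
N(d1) = 0.72796192; N(d2) = 0.63181362
C = 27.5600 * 1.00000000 * 0.72796192 - 24.7300 * 0.98117936 * 0.63181362 = 4.7319


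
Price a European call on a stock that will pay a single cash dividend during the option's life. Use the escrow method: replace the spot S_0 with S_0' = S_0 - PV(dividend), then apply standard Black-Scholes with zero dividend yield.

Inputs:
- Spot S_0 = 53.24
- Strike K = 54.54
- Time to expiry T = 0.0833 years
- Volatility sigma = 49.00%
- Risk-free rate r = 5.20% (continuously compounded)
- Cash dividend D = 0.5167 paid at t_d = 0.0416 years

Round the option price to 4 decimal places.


Answer: Price = 2.2922

Derivation:
PV(D) = D * exp(-r * t_d) = 0.5167 * 0.99783914 = 0.51558348
S_0' = S_0 - PV(D) = 53.2400 - 0.51558348 = 52.72441652
d1 = (ln(S_0'/K) + (r + sigma^2/2)*T) / (sigma*sqrt(T)) = -0.13805405
d2 = d1 - sigma*sqrt(T) = -0.27947658
exp(-rT) = 0.99567777
N(d1) = 0.44509885; N(d2) = 0.38993956
C = S_0' * N(d1) - K * exp(-rT) * N(d2) = 52.72441652 * 0.44509885 - 54.5400 * 0.99567777 * 0.38993956 = 2.2922


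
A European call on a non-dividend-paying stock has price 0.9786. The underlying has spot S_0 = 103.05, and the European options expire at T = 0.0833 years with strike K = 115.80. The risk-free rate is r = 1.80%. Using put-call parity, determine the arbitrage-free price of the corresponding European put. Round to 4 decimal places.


Put-call parity: C - P = S_0 * exp(-qT) - K * exp(-rT).
S_0 * exp(-qT) = 103.0500 * 1.00000000 = 103.05000000
K * exp(-rT) = 115.8000 * 0.99850172 = 115.62649959
P = C - S*exp(-qT) + K*exp(-rT)
P = 0.9786 - 103.05000000 + 115.62649959 = 13.5551

Answer: Put price = 13.5551


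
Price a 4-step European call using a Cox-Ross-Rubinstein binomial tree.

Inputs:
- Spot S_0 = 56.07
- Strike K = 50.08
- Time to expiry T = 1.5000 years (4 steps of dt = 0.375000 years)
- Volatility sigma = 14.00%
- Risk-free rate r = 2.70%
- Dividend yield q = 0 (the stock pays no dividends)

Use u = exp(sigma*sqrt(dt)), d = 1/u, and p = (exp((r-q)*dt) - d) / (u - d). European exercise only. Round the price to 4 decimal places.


Answer: Price = V(0,0) = 9.0085

Derivation:
dt = T/N = 0.375000
u = exp(sigma*sqrt(dt)) = 1.089514; d = 1/u = 0.917840
p = (exp((r-q)*dt) - d) / (u - d) = 0.537858
Discount per step: exp(-r*dt) = 0.989926
Stock lattice S(k, i) with i counting down-moves:
  k=0: S(0,0) = 56.0700
  k=1: S(1,0) = 61.0891; S(1,1) = 51.4633
  k=2: S(2,0) = 66.5574; S(2,1) = 56.0700; S(2,2) = 47.2351
  k=3: S(3,0) = 72.5153; S(3,1) = 61.0891; S(3,2) = 51.4633; S(3,3) = 43.3542
  k=4: S(4,0) = 79.0064; S(4,1) = 66.5574; S(4,2) = 56.0700; S(4,3) = 47.2351; S(4,4) = 39.7923
Terminal payoffs V(N, i) = max(S_T - K, 0):
  V(4,0) = 28.926448; V(4,1) = 16.477431; V(4,2) = 5.990000; V(4,3) = 0.000000; V(4,4) = 0.000000
Backward induction: V(k, i) = exp(-r*dt) * [p * V(k+1, i) + (1-p) * V(k+1, i+1)].
  V(3,0) = exp(-r*dt) * [p*28.926448 + (1-p)*16.477431] = 22.939784
  V(3,1) = exp(-r*dt) * [p*16.477431 + (1-p)*5.990000] = 11.513577
  V(3,2) = exp(-r*dt) * [p*5.990000 + (1-p)*0.000000] = 3.189311
  V(3,3) = exp(-r*dt) * [p*0.000000 + (1-p)*0.000000] = 0.000000
  V(2,0) = exp(-r*dt) * [p*22.939784 + (1-p)*11.513577] = 17.481352
  V(2,1) = exp(-r*dt) * [p*11.513577 + (1-p)*3.189311] = 7.589348
  V(2,2) = exp(-r*dt) * [p*3.189311 + (1-p)*0.000000] = 1.698114
  V(1,0) = exp(-r*dt) * [p*17.481352 + (1-p)*7.589348] = 12.779785
  V(1,1) = exp(-r*dt) * [p*7.589348 + (1-p)*1.698114] = 4.817732
  V(0,0) = exp(-r*dt) * [p*12.779785 + (1-p)*4.817732] = 9.008508


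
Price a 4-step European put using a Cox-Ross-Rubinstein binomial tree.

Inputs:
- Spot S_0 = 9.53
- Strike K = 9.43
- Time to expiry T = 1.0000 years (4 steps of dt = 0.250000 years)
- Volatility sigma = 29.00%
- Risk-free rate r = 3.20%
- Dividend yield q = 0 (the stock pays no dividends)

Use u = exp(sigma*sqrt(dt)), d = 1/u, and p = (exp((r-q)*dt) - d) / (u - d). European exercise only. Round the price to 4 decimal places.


Answer: Price = V(0,0) = 0.8411

Derivation:
dt = T/N = 0.250000
u = exp(sigma*sqrt(dt)) = 1.156040; d = 1/u = 0.865022
p = (exp((r-q)*dt) - d) / (u - d) = 0.491413
Discount per step: exp(-r*dt) = 0.992032
Stock lattice S(k, i) with i counting down-moves:
  k=0: S(0,0) = 9.5300
  k=1: S(1,0) = 11.0171; S(1,1) = 8.2437
  k=2: S(2,0) = 12.7362; S(2,1) = 9.5300; S(2,2) = 7.1310
  k=3: S(3,0) = 14.7235; S(3,1) = 11.0171; S(3,2) = 8.2437; S(3,3) = 6.1684
  k=4: S(4,0) = 17.0209; S(4,1) = 12.7362; S(4,2) = 9.5300; S(4,3) = 7.1310; S(4,4) = 5.3358
Terminal payoffs V(N, i) = max(K - S_T, 0):
  V(4,0) = 0.000000; V(4,1) = 0.000000; V(4,2) = 0.000000; V(4,3) = 2.299048; V(4,4) = 4.094169
Backward induction: V(k, i) = exp(-r*dt) * [p * V(k+1, i) + (1-p) * V(k+1, i+1)].
  V(3,0) = exp(-r*dt) * [p*0.000000 + (1-p)*0.000000] = 0.000000
  V(3,1) = exp(-r*dt) * [p*0.000000 + (1-p)*0.000000] = 0.000000
  V(3,2) = exp(-r*dt) * [p*0.000000 + (1-p)*2.299048] = 1.159948
  V(3,3) = exp(-r*dt) * [p*2.299048 + (1-p)*4.094169] = 3.186429
  V(2,0) = exp(-r*dt) * [p*0.000000 + (1-p)*0.000000] = 0.000000
  V(2,1) = exp(-r*dt) * [p*0.000000 + (1-p)*1.159948] = 0.585233
  V(2,2) = exp(-r*dt) * [p*1.159948 + (1-p)*3.186429] = 2.173134
  V(1,0) = exp(-r*dt) * [p*0.000000 + (1-p)*0.585233] = 0.295270
  V(1,1) = exp(-r*dt) * [p*0.585233 + (1-p)*2.173134] = 1.381720
  V(0,0) = exp(-r*dt) * [p*0.295270 + (1-p)*1.381720] = 0.841069


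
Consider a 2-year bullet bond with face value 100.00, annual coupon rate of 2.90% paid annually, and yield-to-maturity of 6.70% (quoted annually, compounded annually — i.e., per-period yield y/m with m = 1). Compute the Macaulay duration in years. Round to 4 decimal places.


Coupon per period c = face * coupon_rate / m = 2.900000
Periods per year m = 1; per-period yield y/m = 0.067000
Number of cashflows N = 2
Cashflows (t years, CF_t, discount factor 1/(1+y/m)^(m*t), PV):
  t = 1.0000: CF_t = 2.900000, DF = 0.937207, PV = 2.717901
  t = 2.0000: CF_t = 102.900000, DF = 0.878357, PV = 90.382955
Price P = sum_t PV_t = 93.100856
Macaulay numerator sum_t t * PV_t:
  t * PV_t at t = 1.0000: 2.717901
  t * PV_t at t = 2.0000: 180.765910
Macaulay duration D = (sum_t t * PV_t) / P = 183.483811 / 93.100856 = 1.970807

Answer: Macaulay duration = 1.9708 years


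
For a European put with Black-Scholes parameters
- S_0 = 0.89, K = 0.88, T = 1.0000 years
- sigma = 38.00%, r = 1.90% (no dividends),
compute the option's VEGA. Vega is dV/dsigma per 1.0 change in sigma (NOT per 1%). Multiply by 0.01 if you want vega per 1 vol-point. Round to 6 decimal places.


Answer: Vega = 0.342374

Derivation:
d1 = 0.2697356717; d2 = -0.1102643283
phi(d1) = 0.3846901017; exp(-qT) = 1.0000000000; exp(-rT) = 0.9811793622
Vega = S * exp(-qT) * phi(d1) * sqrt(T) = 0.8900 * 1.0000000000 * 0.3846901017 * 1.0000000000 = 0.342374


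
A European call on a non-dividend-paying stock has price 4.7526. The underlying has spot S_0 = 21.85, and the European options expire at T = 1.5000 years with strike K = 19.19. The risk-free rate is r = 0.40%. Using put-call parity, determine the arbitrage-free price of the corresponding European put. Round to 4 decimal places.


Answer: Put price = 1.9778

Derivation:
Put-call parity: C - P = S_0 * exp(-qT) - K * exp(-rT).
S_0 * exp(-qT) = 21.8500 * 1.00000000 = 21.85000000
K * exp(-rT) = 19.1900 * 0.99401796 = 19.07520473
P = C - S*exp(-qT) + K*exp(-rT)
P = 4.7526 - 21.85000000 + 19.07520473 = 1.9778


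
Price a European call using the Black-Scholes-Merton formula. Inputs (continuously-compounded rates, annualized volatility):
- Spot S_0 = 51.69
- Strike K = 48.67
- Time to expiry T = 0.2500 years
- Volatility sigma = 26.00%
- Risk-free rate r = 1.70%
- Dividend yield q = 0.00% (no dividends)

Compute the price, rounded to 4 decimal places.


Answer: Price = 4.5205

Derivation:
d1 = (ln(S/K) + (r - q + 0.5*sigma^2) * T) / (sigma * sqrt(T)) = 0.56078089
d2 = d1 - sigma * sqrt(T) = 0.43078089
exp(-rT) = 0.99575902; exp(-qT) = 1.00000000
C = S_0 * exp(-qT) * N(d1) - K * exp(-rT) * N(d2)
N(d1) = 0.71252654; N(d2) = 0.66668615
C = 51.6900 * 1.00000000 * 0.71252654 - 48.6700 * 0.99575902 * 0.66668615 = 4.5205


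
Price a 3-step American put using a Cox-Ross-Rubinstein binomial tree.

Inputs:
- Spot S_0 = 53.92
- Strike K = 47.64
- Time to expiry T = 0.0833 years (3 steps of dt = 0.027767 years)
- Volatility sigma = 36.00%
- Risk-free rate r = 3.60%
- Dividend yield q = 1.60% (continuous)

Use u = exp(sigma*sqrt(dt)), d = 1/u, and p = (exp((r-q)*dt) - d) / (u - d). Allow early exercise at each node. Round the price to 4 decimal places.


dt = T/N = 0.027767
u = exp(sigma*sqrt(dt)) = 1.061824; d = 1/u = 0.941776
p = (exp((r-q)*dt) - d) / (u - d) = 0.489635
Discount per step: exp(-r*dt) = 0.999001
Stock lattice S(k, i) with i counting down-moves:
  k=0: S(0,0) = 53.9200
  k=1: S(1,0) = 57.2535; S(1,1) = 50.7806
  k=2: S(2,0) = 60.7932; S(2,1) = 53.9200; S(2,2) = 47.8239
  k=3: S(3,0) = 64.5516; S(3,1) = 57.2535; S(3,2) = 50.7806; S(3,3) = 45.0394
Terminal payoffs V(N, i) = max(K - S_T, 0):
  V(3,0) = 0.000000; V(3,1) = 0.000000; V(3,2) = 0.000000; V(3,3) = 2.600609
Backward induction: V(k, i) = exp(-r*dt) * [p * V(k+1, i) + (1-p) * V(k+1, i+1)]; then take max(V_cont, immediate exercise) for American.
  V(2,0) = exp(-r*dt) * [p*0.000000 + (1-p)*0.000000] = 0.000000; exercise = 0.000000; V(2,0) = max -> 0.000000
  V(2,1) = exp(-r*dt) * [p*0.000000 + (1-p)*0.000000] = 0.000000; exercise = 0.000000; V(2,1) = max -> 0.000000
  V(2,2) = exp(-r*dt) * [p*0.000000 + (1-p)*2.600609] = 1.325934; exercise = 0.000000; V(2,2) = max -> 1.325934
  V(1,0) = exp(-r*dt) * [p*0.000000 + (1-p)*0.000000] = 0.000000; exercise = 0.000000; V(1,0) = max -> 0.000000
  V(1,1) = exp(-r*dt) * [p*0.000000 + (1-p)*1.325934] = 0.676035; exercise = 0.000000; V(1,1) = max -> 0.676035
  V(0,0) = exp(-r*dt) * [p*0.000000 + (1-p)*0.676035] = 0.344680; exercise = 0.000000; V(0,0) = max -> 0.344680

Answer: Price = V(0,0) = 0.3447


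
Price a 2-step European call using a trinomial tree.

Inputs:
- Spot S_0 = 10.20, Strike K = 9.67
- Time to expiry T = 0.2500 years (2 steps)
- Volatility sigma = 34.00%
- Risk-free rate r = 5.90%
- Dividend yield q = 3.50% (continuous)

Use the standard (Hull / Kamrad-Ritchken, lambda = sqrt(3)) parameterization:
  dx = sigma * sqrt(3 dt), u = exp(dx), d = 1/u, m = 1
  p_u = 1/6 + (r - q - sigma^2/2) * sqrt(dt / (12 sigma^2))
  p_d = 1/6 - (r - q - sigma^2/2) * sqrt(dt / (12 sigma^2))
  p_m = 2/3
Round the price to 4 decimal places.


dt = T/N = 0.125000; dx = sigma*sqrt(3*dt) = 0.208207
u = exp(dx) = 1.231468; d = 1/u = 0.812039
p_u = 0.156520, p_m = 0.666667, p_d = 0.176813
Discount per step: exp(-r*dt) = 0.992652
Stock lattice S(k, j) with j the centered position index:
  k=0: S(0,+0) = 10.2000
  k=1: S(1,-1) = 8.2828; S(1,+0) = 10.2000; S(1,+1) = 12.5610
  k=2: S(2,-2) = 6.7260; S(2,-1) = 8.2828; S(2,+0) = 10.2000; S(2,+1) = 12.5610; S(2,+2) = 15.4684
Terminal payoffs V(N, j) = max(S_T - K, 0):
  V(2,-2) = 0.000000; V(2,-1) = 0.000000; V(2,+0) = 0.530000; V(2,+1) = 2.890970; V(2,+2) = 5.798427
Backward induction: V(k, j) = exp(-r*dt) * [p_u * V(k+1, j+1) + p_m * V(k+1, j) + p_d * V(k+1, j-1)]
  V(1,-1) = exp(-r*dt) * [p_u*0.530000 + p_m*0.000000 + p_d*0.000000] = 0.082346
  V(1,+0) = exp(-r*dt) * [p_u*2.890970 + p_m*0.530000 + p_d*0.000000] = 0.799908
  V(1,+1) = exp(-r*dt) * [p_u*5.798427 + p_m*2.890970 + p_d*0.530000] = 2.907078
  V(0,+0) = exp(-r*dt) * [p_u*2.907078 + p_m*0.799908 + p_d*0.082346] = 0.995480

Answer: Price = V(0,0) = 0.9955


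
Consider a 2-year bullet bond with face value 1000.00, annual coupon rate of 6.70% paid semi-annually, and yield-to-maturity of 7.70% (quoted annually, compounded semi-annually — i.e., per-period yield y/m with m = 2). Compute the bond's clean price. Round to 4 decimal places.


Coupon per period c = face * coupon_rate / m = 33.500000
Periods per year m = 2; per-period yield y/m = 0.038500
Number of cashflows N = 4
Cashflows (t years, CF_t, discount factor 1/(1+y/m)^(m*t), PV):
  t = 0.5000: CF_t = 33.500000, DF = 0.962927, PV = 32.258065
  t = 1.0000: CF_t = 33.500000, DF = 0.927229, PV = 31.062171
  t = 1.5000: CF_t = 33.500000, DF = 0.892854, PV = 29.910612
  t = 2.0000: CF_t = 1033.500000, DF = 0.859754, PV = 888.555332
Price P = sum_t PV_t = 981.786180

Answer: Price = 981.7862
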